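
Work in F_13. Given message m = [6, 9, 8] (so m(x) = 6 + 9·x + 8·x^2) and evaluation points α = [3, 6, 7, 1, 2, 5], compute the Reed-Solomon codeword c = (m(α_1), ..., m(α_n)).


c = [1, 10, 6, 10, 4, 4]

Message polynomial: m(x) = 6 + 9·x + 8·x^2 (mod 13).
For each evaluation point α_i, compute m(α_i) mod 13:
  α_1 = 3: Horner steps 8 → 7 → 1, so m(3) = 1.
  α_2 = 6: Horner steps 8 → 5 → 10, so m(6) = 10.
  α_3 = 7: Horner steps 8 → 0 → 6, so m(7) = 6.
  α_4 = 1: Horner steps 8 → 4 → 10, so m(1) = 10.
  α_5 = 2: Horner steps 8 → 12 → 4, so m(2) = 4.
  α_6 = 5: Horner steps 8 → 10 → 4, so m(5) = 4.
Codeword c = [1, 10, 6, 10, 4, 4] ∈ F_13^6.


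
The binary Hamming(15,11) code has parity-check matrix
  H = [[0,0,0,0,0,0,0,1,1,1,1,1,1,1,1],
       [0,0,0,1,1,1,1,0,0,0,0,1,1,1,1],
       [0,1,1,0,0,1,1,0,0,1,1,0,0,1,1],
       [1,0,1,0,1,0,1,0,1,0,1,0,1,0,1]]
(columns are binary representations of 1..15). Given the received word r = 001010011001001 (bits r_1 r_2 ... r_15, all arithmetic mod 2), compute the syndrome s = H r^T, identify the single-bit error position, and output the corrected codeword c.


s = (0, 1, 0, 0)^T, error position = 4, corrected codeword c = 001110011001001

Compute s = H r^T mod 2 one row at a time:
  s_1 = 1 + 1 + 0 + 0 + 1 + 0 + 0 + 1 = 4 ≡ 0 (mod 2).
  s_2 = 0 + 1 + 0 + 0 + 1 + 0 + 0 + 1 = 3 ≡ 1 (mod 2).
  s_3 = 0 + 1 + 0 + 0 + 0 + 0 + 0 + 1 = 2 ≡ 0 (mod 2).
  s_4 = 0 + 1 + 1 + 0 + 1 + 0 + 0 + 1 = 4 ≡ 0 (mod 2).
s = (0, 1, 0, 0)^T — this equals column 4 of H (binary 0100), so error is at position 4.
Correct: flip bit 4 of r = 001010011001001 to get c = 001110011001001.


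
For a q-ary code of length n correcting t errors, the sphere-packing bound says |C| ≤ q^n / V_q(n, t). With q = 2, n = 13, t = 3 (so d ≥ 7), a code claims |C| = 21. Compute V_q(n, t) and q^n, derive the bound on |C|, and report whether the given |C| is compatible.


V_q(n, t) = 378, q^n = 8192, Hamming bound = 21, |C| = 21 ≤ bound (satisfied).

Step 1: Compute V_q(n, t) = Σ_{j=0}^3 C(n, j) (q−1)^j.
  j = 0: C(13,0)·(1)^0 = 1·1 = 1.
  j = 1: C(13,1)·(1)^1 = 13·1 = 13.
  j = 2: C(13,2)·(1)^2 = 78·1 = 78.
  j = 3: C(13,3)·(1)^3 = 286·1 = 286.
  V_q(n, t) = 1 + 13 + 78 + 286 = 378.
Step 2: q^n = 2^13 = 8192.
Step 3: Hamming bound ⌊q^n / V_q(n,t)⌋ = ⌊8192/378⌋ = 21.
Step 4: Compare |C| = 21 to 21: satisfied.
The claimed |C| lies at the Hamming bound (tight).


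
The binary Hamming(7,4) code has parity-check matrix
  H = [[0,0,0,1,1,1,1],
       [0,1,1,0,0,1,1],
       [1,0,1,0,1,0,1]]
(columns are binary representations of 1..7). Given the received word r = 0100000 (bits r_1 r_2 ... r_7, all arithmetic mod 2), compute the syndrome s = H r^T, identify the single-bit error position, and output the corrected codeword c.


s = (0, 1, 0)^T, error position = 2, corrected codeword c = 0000000

Compute s = H r^T mod 2 one row at a time:
  s_1 = 0 + 0 + 0 + 0 = 0 ≡ 0 (mod 2).
  s_2 = 1 + 0 + 0 + 0 = 1 ≡ 1 (mod 2).
  s_3 = 0 + 0 + 0 + 0 = 0 ≡ 0 (mod 2).
s = (0, 1, 0)^T — this equals column 2 of H (binary 010), so error is at position 2.
Correct: flip bit 2 of r = 0100000 to get c = 0000000.


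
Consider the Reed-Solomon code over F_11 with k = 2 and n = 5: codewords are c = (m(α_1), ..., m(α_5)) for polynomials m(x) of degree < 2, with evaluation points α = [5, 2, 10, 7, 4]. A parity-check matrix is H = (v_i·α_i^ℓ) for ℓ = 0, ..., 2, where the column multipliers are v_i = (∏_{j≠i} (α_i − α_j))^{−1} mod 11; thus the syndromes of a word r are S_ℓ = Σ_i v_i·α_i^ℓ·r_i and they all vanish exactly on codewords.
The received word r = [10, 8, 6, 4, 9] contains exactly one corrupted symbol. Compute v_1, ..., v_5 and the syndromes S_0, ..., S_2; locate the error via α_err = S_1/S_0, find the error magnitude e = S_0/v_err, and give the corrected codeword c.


S = (5, 9, 3), error at position 5, error magnitude e = 7, c = [10, 8, 6, 4, 2].

Step 1: column multipliers v_i = (∏_{j≠i}(α_i − α_j))^{−1} mod 11.
  i = 1 (α = 5): (5−2)(5−10)(5−7)(5−4) = 3·(−5)·(−2)·1 = 30 ≡ 8, so v_1 = 8^{−1} = 7 (mod 11).
  i = 2 (α = 2): (2−5)(2−10)(2−7)(2−4) = (−3)·(−8)·(−5)·(−2) = 240 ≡ 9, so v_2 = 9^{−1} = 5 (mod 11).
  i = 3 (α = 10): (10−5)(10−2)(10−7)(10−4) = 5·8·3·6 = 720 ≡ 5, so v_3 = 5^{−1} = 9 (mod 11).
  i = 4 (α = 7): (7−5)(7−2)(7−10)(7−4) = 2·5·(−3)·3 = −90 ≡ 9, so v_4 = 9^{−1} = 5 (mod 11).
  i = 5 (α = 4): (4−5)(4−2)(4−10)(4−7) = (−1)·2·(−6)·(−3) = −36 ≡ 8, so v_5 = 8^{−1} = 7 (mod 11).
  v = [7, 5, 9, 5, 7].
Step 2: syndromes of r = [10, 8, 6, 4, 9] (all sums mod 11).
  S_0 = Σ v_i r_i = 7·10 + 5·8 + 9·6 + 5·4 + 7·9 = 247 ≡ 5.
  S_1 = Σ v_i α_i r_i = 7·5·10 + 5·2·8 + 9·10·6 + 5·7·4 + 7·4·9 = 1362 ≡ 9.
  α_i^2 mod 11 = [3, 4, 1, 5, 5].
  S_2 = Σ v_i α_i^2 r_i = 7·3·10 + 5·4·8 + 9·1·6 + 5·5·4 + 7·5·9 = 839 ≡ 3.
  S = (5, 9, 3) ≠ 0, so r is not a codeword (an error is present).
Step 3: locate the error. For a single error e at position i, S_ℓ = v_i·e·α_i^ℓ, so α_err = S_1/S_0.
  S_0^{−1} = 5^{−1} = 9 (mod 11), so α_err = 9·9 = 81 ≡ 4 = α_5. Error position i = 5.
  Consistency check: S_2/S_1 = 3·5 = 15 ≡ 4 = α_err ✓ (single-error assumption holds).
Step 4: error magnitude e = S_0/v_5 = S_0·∏_{j≠5}(α_5 − α_j) = 5·8 = 40 ≡ 7 (mod 11).
Step 5: correct position 5: c_5 = r_5 − e = 9 − 7 ≡ 2 (mod 11). Hence c = [10, 8, 6, 4, 2].
  Check: interpolating c through the α_i gives m(x) = 3 + 8·x (degree < 2) with m(α_i) = c_i for every i, so c is indeed a codeword.


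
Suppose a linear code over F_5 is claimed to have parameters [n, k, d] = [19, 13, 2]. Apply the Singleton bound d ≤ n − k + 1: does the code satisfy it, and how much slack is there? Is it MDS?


Singleton RHS = n − k + 1 = 7, slack = 5, bound satisfied, not MDS.

Singleton bound: d ≤ n − k + 1.
Here n = 19, k = 13, so n − k + 1 = 7.
Given d = 2, check d ≤ 7: YES.
Slack = (n − k + 1) − d = 5.
The code is NOT MDS (slack = 5 > 0).
Description: the claimed parameters are [19, 13, 2]_5; such a code would be non-MDS.


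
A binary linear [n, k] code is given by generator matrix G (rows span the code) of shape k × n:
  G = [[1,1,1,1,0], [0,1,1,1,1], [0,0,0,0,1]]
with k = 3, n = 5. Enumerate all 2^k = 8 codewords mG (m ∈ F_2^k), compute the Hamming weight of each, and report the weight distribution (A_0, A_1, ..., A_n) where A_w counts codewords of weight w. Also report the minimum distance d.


Weight distribution: A_0 = 1, A_1 = 2, A_2 = 1, A_3 = 1, A_4 = 2, A_5 = 1. Minimum distance d = 1.

Enumerate all 2^3 = 8 messages m ∈ F_2^3.
For each, compute codeword c = mG in F_2^5, then tally its weight.
  m = 000 → c = 00000, weight = 0.
  m = 100 → c = 11110, weight = 4.
  m = 010 → c = 01111, weight = 4.
  m = 110 → c = 10001, weight = 2.
  m = 001 → c = 00001, weight = 1.
  m = 101 → c = 11111, weight = 5.
  m = 011 → c = 01110, weight = 3.
  m = 111 → c = 10000, weight = 1.
Tally weights:
  weight 0: 1 codewords.
  weight 1: 2 codewords.
  weight 2: 1 codewords.
  weight 3: 1 codewords.
  weight 4: 2 codewords.
  weight 5: 1 codewords.
Minimum distance d = smallest w > 0 with A_w > 0 = 1.
Sanity: Σ A_w = 8 = 2^3 = 8 ✓.


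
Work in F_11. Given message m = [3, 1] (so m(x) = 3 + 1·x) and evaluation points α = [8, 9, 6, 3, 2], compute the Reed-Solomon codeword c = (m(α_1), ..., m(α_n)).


c = [0, 1, 9, 6, 5]

Message polynomial: m(x) = 3 + 1·x (mod 11).
For each evaluation point α_i, compute m(α_i) mod 11:
  α_1 = 8: Horner steps 1 → 0, so m(8) = 0.
  α_2 = 9: Horner steps 1 → 1, so m(9) = 1.
  α_3 = 6: Horner steps 1 → 9, so m(6) = 9.
  α_4 = 3: Horner steps 1 → 6, so m(3) = 6.
  α_5 = 2: Horner steps 1 → 5, so m(2) = 5.
Codeword c = [0, 1, 9, 6, 5] ∈ F_11^5.


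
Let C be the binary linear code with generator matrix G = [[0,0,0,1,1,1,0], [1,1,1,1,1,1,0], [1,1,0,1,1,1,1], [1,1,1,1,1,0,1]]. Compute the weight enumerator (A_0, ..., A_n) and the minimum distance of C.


Weight distribution: A_0 = 1, A_2 = 3, A_3 = 6, A_4 = 1, A_5 = 2, A_6 = 3. Minimum distance d = 2.

Enumerate all 2^4 = 16 messages m ∈ F_2^4.
For each, compute codeword c = mG in F_2^7, then tally its weight.
  m = 0000 → c = 0000000, weight = 0.
  m = 1000 → c = 0001110, weight = 3.
  m = 0100 → c = 1111110, weight = 6.
  m = 1100 → c = 1110000, weight = 3.
  m = 0010 → c = 1101111, weight = 6.
  m = 1010 → c = 1100001, weight = 3.
  m = 0110 → c = 0010001, weight = 2.
  m = 1110 → c = 0011111, weight = 5.
  m = 0001 → c = 1111101, weight = 6.
  m = 1001 → c = 1110011, weight = 5.
  m = 0101 → c = 0000011, weight = 2.
  m = 1101 → c = 0001101, weight = 3.
  m = 0011 → c = 0010010, weight = 2.
  m = 1011 → c = 0011100, weight = 3.
  m = 0111 → c = 1101100, weight = 4.
  m = 1111 → c = 1100010, weight = 3.
Tally weights:
  weight 0: 1 codewords.
  weight 2: 3 codewords.
  weight 3: 6 codewords.
  weight 4: 1 codewords.
  weight 5: 2 codewords.
  weight 6: 3 codewords.
Minimum distance d = smallest w > 0 with A_w > 0 = 2.
Sanity: Σ A_w = 16 = 2^4 = 16 ✓.


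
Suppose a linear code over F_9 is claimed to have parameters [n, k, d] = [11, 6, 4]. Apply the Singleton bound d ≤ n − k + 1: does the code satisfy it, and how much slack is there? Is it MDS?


Singleton RHS = n − k + 1 = 6, slack = 2, bound satisfied, not MDS.

Singleton bound: d ≤ n − k + 1.
Here n = 11, k = 6, so n − k + 1 = 6.
Given d = 4, check d ≤ 6: YES.
Slack = (n − k + 1) − d = 2.
The code is NOT MDS (slack = 2 > 0).
Description: the claimed parameters are [11, 6, 4]_9; such a code would be non-MDS.


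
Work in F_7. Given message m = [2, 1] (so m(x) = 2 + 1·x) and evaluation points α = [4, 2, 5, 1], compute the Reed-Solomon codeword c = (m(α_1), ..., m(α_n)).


c = [6, 4, 0, 3]

Message polynomial: m(x) = 2 + 1·x (mod 7).
For each evaluation point α_i, compute m(α_i) mod 7:
  α_1 = 4: Horner steps 1 → 6, so m(4) = 6.
  α_2 = 2: Horner steps 1 → 4, so m(2) = 4.
  α_3 = 5: Horner steps 1 → 0, so m(5) = 0.
  α_4 = 1: Horner steps 1 → 3, so m(1) = 3.
Codeword c = [6, 4, 0, 3] ∈ F_7^4.


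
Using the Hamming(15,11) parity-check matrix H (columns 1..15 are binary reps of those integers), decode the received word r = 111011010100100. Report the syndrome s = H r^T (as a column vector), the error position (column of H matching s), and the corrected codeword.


s = (1, 1, 0, 0)^T, error position = 12, corrected codeword c = 111011010101100

Compute s = H r^T mod 2 one row at a time:
  s_1 = 1 + 0 + 1 + 0 + 0 + 1 + 0 + 0 = 3 ≡ 1 (mod 2).
  s_2 = 0 + 1 + 1 + 0 + 0 + 1 + 0 + 0 = 3 ≡ 1 (mod 2).
  s_3 = 1 + 1 + 1 + 0 + 1 + 0 + 0 + 0 = 4 ≡ 0 (mod 2).
  s_4 = 1 + 1 + 1 + 0 + 0 + 0 + 1 + 0 = 4 ≡ 0 (mod 2).
s = (1, 1, 0, 0)^T — this equals column 12 of H (binary 1100), so error is at position 12.
Correct: flip bit 12 of r = 111011010100100 to get c = 111011010101100.


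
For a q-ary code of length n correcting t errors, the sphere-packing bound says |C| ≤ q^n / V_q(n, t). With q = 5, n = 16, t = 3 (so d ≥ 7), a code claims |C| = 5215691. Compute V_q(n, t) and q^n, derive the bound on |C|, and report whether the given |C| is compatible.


V_q(n, t) = 37825, q^n = 152587890625, Hamming bound = 4034048, |C| = 5215691 > bound (violated).

Step 1: Compute V_q(n, t) = Σ_{j=0}^3 C(n, j) (q−1)^j.
  j = 0: C(16,0)·(4)^0 = 1·1 = 1.
  j = 1: C(16,1)·(4)^1 = 16·4 = 64.
  j = 2: C(16,2)·(4)^2 = 120·16 = 1920.
  j = 3: C(16,3)·(4)^3 = 560·64 = 35840.
  V_q(n, t) = 1 + 64 + 1920 + 35840 = 37825.
Step 2: q^n = 5^16 = 152587890625.
Step 3: Hamming bound ⌊q^n / V_q(n,t)⌋ = ⌊152587890625/37825⌋ = 4034048.
Step 4: Compare |C| = 5215691 to 4034048: violated.
The claimed |C| lies above the Hamming bound, so no 5-ary code of length 16 with d ≥ 7 can have 5215691 codewords.


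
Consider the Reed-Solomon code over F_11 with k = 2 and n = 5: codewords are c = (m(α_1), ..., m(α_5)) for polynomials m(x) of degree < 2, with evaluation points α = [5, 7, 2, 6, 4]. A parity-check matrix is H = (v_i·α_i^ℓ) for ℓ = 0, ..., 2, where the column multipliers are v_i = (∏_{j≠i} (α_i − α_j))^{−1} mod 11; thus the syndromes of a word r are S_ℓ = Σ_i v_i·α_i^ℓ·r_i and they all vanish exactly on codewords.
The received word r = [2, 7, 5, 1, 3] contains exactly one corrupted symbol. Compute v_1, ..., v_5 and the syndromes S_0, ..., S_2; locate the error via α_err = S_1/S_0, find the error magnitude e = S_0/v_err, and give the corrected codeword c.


S = (5, 2, 3), error at position 2, error magnitude e = 7, c = [2, 0, 5, 1, 3].

Step 1: column multipliers v_i = (∏_{j≠i}(α_i − α_j))^{−1} mod 11.
  i = 1 (α = 5): (5−7)(5−2)(5−6)(5−4) = (−2)·3·(−1)·1 = 6 ≡ 6, so v_1 = 6^{−1} = 2 (mod 11).
  i = 2 (α = 7): (7−5)(7−2)(7−6)(7−4) = 2·5·1·3 = 30 ≡ 8, so v_2 = 8^{−1} = 7 (mod 11).
  i = 3 (α = 2): (2−5)(2−7)(2−6)(2−4) = (−3)·(−5)·(−4)·(−2) = 120 ≡ 10, so v_3 = 10^{−1} = 10 (mod 11).
  i = 4 (α = 6): (6−5)(6−7)(6−2)(6−4) = 1·(−1)·4·2 = −8 ≡ 3, so v_4 = 3^{−1} = 4 (mod 11).
  i = 5 (α = 4): (4−5)(4−7)(4−2)(4−6) = (−1)·(−3)·2·(−2) = −12 ≡ 10, so v_5 = 10^{−1} = 10 (mod 11).
  v = [2, 7, 10, 4, 10].
Step 2: syndromes of r = [2, 7, 5, 1, 3] (all sums mod 11).
  S_0 = Σ v_i r_i = 2·2 + 7·7 + 10·5 + 4·1 + 10·3 = 137 ≡ 5.
  S_1 = Σ v_i α_i r_i = 2·5·2 + 7·7·7 + 10·2·5 + 4·6·1 + 10·4·3 = 607 ≡ 2.
  α_i^2 mod 11 = [3, 5, 4, 3, 5].
  S_2 = Σ v_i α_i^2 r_i = 2·3·2 + 7·5·7 + 10·4·5 + 4·3·1 + 10·5·3 = 619 ≡ 3.
  S = (5, 2, 3) ≠ 0, so r is not a codeword (an error is present).
Step 3: locate the error. For a single error e at position i, S_ℓ = v_i·e·α_i^ℓ, so α_err = S_1/S_0.
  S_0^{−1} = 5^{−1} = 9 (mod 11), so α_err = 2·9 = 18 ≡ 7 = α_2. Error position i = 2.
  Consistency check: S_2/S_1 = 3·6 = 18 ≡ 7 = α_err ✓ (single-error assumption holds).
Step 4: error magnitude e = S_0/v_2 = S_0·∏_{j≠2}(α_2 − α_j) = 5·8 = 40 ≡ 7 (mod 11).
Step 5: correct position 2: c_2 = r_2 − e = 7 − 7 ≡ 0 (mod 11). Hence c = [2, 0, 5, 1, 3].
  Check: interpolating c through the α_i gives m(x) = 7 + 10·x (degree < 2) with m(α_i) = c_i for every i, so c is indeed a codeword.


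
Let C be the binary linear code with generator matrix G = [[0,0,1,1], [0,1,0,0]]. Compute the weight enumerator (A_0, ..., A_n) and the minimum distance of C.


Weight distribution: A_0 = 1, A_1 = 1, A_2 = 1, A_3 = 1. Minimum distance d = 1.

Enumerate all 2^2 = 4 messages m ∈ F_2^2.
For each, compute codeword c = mG in F_2^4, then tally its weight.
  m = 00 → c = 0000, weight = 0.
  m = 10 → c = 0011, weight = 2.
  m = 01 → c = 0100, weight = 1.
  m = 11 → c = 0111, weight = 3.
Tally weights:
  weight 0: 1 codewords.
  weight 1: 1 codewords.
  weight 2: 1 codewords.
  weight 3: 1 codewords.
Minimum distance d = smallest w > 0 with A_w > 0 = 1.
Sanity: Σ A_w = 4 = 2^2 = 4 ✓.


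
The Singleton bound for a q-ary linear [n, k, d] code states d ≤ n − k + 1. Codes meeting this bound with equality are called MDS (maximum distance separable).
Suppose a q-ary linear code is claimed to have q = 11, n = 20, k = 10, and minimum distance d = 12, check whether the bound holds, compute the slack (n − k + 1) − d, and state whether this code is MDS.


Singleton RHS = n − k + 1 = 11, slack = -1, bound violated (no such code; not MDS).

Singleton bound: d ≤ n − k + 1.
Here n = 20, k = 10, so n − k + 1 = 11.
Given d = 12, check d ≤ 11: NO.
Slack = (n − k + 1) − d = -1.
The slack is negative: d = 12 exceeds n − k + 1 = 11 by 1, so the Singleton bound is violated and no linear [20, 10, 12]_11 code can exist. In particular it is not MDS (MDS requires d = n − k + 1 exactly).
Description: the claimed parameters are [20, 10, 12]_11; such a code would be impossible (violates the Singleton bound).


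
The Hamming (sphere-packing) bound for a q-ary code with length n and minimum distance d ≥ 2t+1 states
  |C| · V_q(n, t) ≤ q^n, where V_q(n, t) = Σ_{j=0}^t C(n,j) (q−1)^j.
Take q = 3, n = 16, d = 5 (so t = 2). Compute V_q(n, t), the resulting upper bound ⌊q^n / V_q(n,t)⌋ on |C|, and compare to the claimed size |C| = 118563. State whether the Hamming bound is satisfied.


V_q(n, t) = 513, q^n = 43046721, Hamming bound = 83911, |C| = 118563 > bound (violated).

Step 1: Compute V_q(n, t) = Σ_{j=0}^2 C(n, j) (q−1)^j.
  j = 0: C(16,0)·(2)^0 = 1·1 = 1.
  j = 1: C(16,1)·(2)^1 = 16·2 = 32.
  j = 2: C(16,2)·(2)^2 = 120·4 = 480.
  V_q(n, t) = 1 + 32 + 480 = 513.
Step 2: q^n = 3^16 = 43046721.
Step 3: Hamming bound ⌊q^n / V_q(n,t)⌋ = ⌊43046721/513⌋ = 83911.
Step 4: Compare |C| = 118563 to 83911: violated.
The claimed |C| lies above the Hamming bound, so no 3-ary code of length 16 with d ≥ 5 can have 118563 codewords.


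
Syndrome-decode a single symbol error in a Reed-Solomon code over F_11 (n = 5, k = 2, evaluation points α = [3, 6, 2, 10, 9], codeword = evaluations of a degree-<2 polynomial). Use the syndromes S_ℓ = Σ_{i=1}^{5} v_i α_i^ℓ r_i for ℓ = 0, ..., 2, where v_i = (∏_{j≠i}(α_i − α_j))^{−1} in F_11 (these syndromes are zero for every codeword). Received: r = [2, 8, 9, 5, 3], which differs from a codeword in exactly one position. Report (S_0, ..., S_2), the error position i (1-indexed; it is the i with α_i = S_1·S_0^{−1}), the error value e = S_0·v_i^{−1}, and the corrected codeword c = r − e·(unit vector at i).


S = (5, 10, 9), error at position 3, error magnitude e = 9, c = [2, 8, 0, 5, 3].

Step 1: column multipliers v_i = (∏_{j≠i}(α_i − α_j))^{−1} mod 11.
  i = 1 (α = 3): (3−6)(3−2)(3−10)(3−9) = (−3)·1·(−7)·(−6) = −126 ≡ 6, so v_1 = 6^{−1} = 2 (mod 11).
  i = 2 (α = 6): (6−3)(6−2)(6−10)(6−9) = 3·4·(−4)·(−3) = 144 ≡ 1, so v_2 = 1^{−1} = 1 (mod 11).
  i = 3 (α = 2): (2−3)(2−6)(2−10)(2−9) = (−1)·(−4)·(−8)·(−7) = 224 ≡ 4, so v_3 = 4^{−1} = 3 (mod 11).
  i = 4 (α = 10): (10−3)(10−6)(10−2)(10−9) = 7·4·8·1 = 224 ≡ 4, so v_4 = 4^{−1} = 3 (mod 11).
  i = 5 (α = 9): (9−3)(9−6)(9−2)(9−10) = 6·3·7·(−1) = −126 ≡ 6, so v_5 = 6^{−1} = 2 (mod 11).
  v = [2, 1, 3, 3, 2].
Step 2: syndromes of r = [2, 8, 9, 5, 3] (all sums mod 11).
  S_0 = Σ v_i r_i = 2·2 + 1·8 + 3·9 + 3·5 + 2·3 = 60 ≡ 5.
  S_1 = Σ v_i α_i r_i = 2·3·2 + 1·6·8 + 3·2·9 + 3·10·5 + 2·9·3 = 318 ≡ 10.
  α_i^2 mod 11 = [9, 3, 4, 1, 4].
  S_2 = Σ v_i α_i^2 r_i = 2·9·2 + 1·3·8 + 3·4·9 + 3·1·5 + 2·4·3 = 207 ≡ 9.
  S = (5, 10, 9) ≠ 0, so r is not a codeword (an error is present).
Step 3: locate the error. For a single error e at position i, S_ℓ = v_i·e·α_i^ℓ, so α_err = S_1/S_0.
  S_0^{−1} = 5^{−1} = 9 (mod 11), so α_err = 10·9 = 90 ≡ 2 = α_3. Error position i = 3.
  Consistency check: S_2/S_1 = 9·10 = 90 ≡ 2 = α_err ✓ (single-error assumption holds).
Step 4: error magnitude e = S_0/v_3 = S_0·∏_{j≠3}(α_3 − α_j) = 5·4 = 20 ≡ 9 (mod 11).
Step 5: correct position 3: c_3 = r_3 − e = 9 − 9 ≡ 0 (mod 11). Hence c = [2, 8, 0, 5, 3].
  Check: interpolating c through the α_i gives m(x) = 7 + 2·x (degree < 2) with m(α_i) = c_i for every i, so c is indeed a codeword.


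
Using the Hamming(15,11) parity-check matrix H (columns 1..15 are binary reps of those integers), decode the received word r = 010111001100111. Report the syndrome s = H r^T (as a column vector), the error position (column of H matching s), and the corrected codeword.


s = (1, 0, 1, 0)^T, error position = 10, corrected codeword c = 010111001000111

Compute s = H r^T mod 2 one row at a time:
  s_1 = 0 + 1 + 1 + 0 + 0 + 1 + 1 + 1 = 5 ≡ 1 (mod 2).
  s_2 = 1 + 1 + 1 + 0 + 0 + 1 + 1 + 1 = 6 ≡ 0 (mod 2).
  s_3 = 1 + 0 + 1 + 0 + 1 + 0 + 1 + 1 = 5 ≡ 1 (mod 2).
  s_4 = 0 + 0 + 1 + 0 + 1 + 0 + 1 + 1 = 4 ≡ 0 (mod 2).
s = (1, 0, 1, 0)^T — this equals column 10 of H (binary 1010), so error is at position 10.
Correct: flip bit 10 of r = 010111001100111 to get c = 010111001000111.


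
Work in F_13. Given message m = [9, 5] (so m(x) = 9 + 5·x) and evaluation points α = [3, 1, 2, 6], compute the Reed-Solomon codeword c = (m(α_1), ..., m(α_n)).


c = [11, 1, 6, 0]

Message polynomial: m(x) = 9 + 5·x (mod 13).
For each evaluation point α_i, compute m(α_i) mod 13:
  α_1 = 3: Horner steps 5 → 11, so m(3) = 11.
  α_2 = 1: Horner steps 5 → 1, so m(1) = 1.
  α_3 = 2: Horner steps 5 → 6, so m(2) = 6.
  α_4 = 6: Horner steps 5 → 0, so m(6) = 0.
Codeword c = [11, 1, 6, 0] ∈ F_13^4.


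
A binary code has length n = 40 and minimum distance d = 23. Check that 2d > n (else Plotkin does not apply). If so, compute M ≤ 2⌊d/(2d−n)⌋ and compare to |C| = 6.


Plotkin bound M ≤ 6; given |C| = 6 ≤ bound (satisfied).

Check applicability: 2d = 46, n = 40.
2d − n = 6 > 0, so Plotkin applies.
Compute d/(2d−n) = 23/6 ≈ 3.8333.
⌊d/(2d−n)⌋ = 3.
Plotkin bound: M ≤ 2·3 = 6.
Given |C| = 6, check: satisfied.
This |C| is at the Plotkin bound.


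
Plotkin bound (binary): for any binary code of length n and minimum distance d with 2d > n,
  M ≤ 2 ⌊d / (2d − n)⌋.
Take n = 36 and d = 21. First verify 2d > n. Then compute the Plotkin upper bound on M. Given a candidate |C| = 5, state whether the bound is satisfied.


Plotkin bound M ≤ 6; given |C| = 5 ≤ bound (satisfied).

Check applicability: 2d = 42, n = 36.
2d − n = 6 > 0, so Plotkin applies.
Compute d/(2d−n) = 21/6 ≈ 3.5000.
⌊d/(2d−n)⌋ = 3.
Plotkin bound: M ≤ 2·3 = 6.
Given |C| = 5, check: satisfied.
This |C| is below the Plotkin bound.


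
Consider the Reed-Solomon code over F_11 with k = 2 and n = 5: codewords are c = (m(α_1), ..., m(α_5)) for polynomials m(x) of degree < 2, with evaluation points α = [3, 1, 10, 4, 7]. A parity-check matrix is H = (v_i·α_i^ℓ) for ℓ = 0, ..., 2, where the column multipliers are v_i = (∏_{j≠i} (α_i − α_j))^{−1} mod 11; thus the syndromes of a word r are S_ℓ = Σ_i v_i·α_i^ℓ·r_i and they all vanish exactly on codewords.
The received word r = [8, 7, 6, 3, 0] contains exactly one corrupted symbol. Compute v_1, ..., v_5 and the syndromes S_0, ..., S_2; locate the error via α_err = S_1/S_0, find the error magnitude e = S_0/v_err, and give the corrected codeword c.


S = (3, 10, 4), error at position 5, error magnitude e = 1, c = [8, 7, 6, 3, 10].

Step 1: column multipliers v_i = (∏_{j≠i}(α_i − α_j))^{−1} mod 11.
  i = 1 (α = 3): (3−1)(3−10)(3−4)(3−7) = 2·(−7)·(−1)·(−4) = −56 ≡ 10, so v_1 = 10^{−1} = 10 (mod 11).
  i = 2 (α = 1): (1−3)(1−10)(1−4)(1−7) = (−2)·(−9)·(−3)·(−6) = 324 ≡ 5, so v_2 = 5^{−1} = 9 (mod 11).
  i = 3 (α = 10): (10−3)(10−1)(10−4)(10−7) = 7·9·6·3 = 1134 ≡ 1, so v_3 = 1^{−1} = 1 (mod 11).
  i = 4 (α = 4): (4−3)(4−1)(4−10)(4−7) = 1·3·(−6)·(−3) = 54 ≡ 10, so v_4 = 10^{−1} = 10 (mod 11).
  i = 5 (α = 7): (7−3)(7−1)(7−10)(7−4) = 4·6·(−3)·3 = −216 ≡ 4, so v_5 = 4^{−1} = 3 (mod 11).
  v = [10, 9, 1, 10, 3].
Step 2: syndromes of r = [8, 7, 6, 3, 0] (all sums mod 11).
  S_0 = Σ v_i r_i = 10·8 + 9·7 + 1·6 + 10·3 + 3·0 = 179 ≡ 3.
  S_1 = Σ v_i α_i r_i = 10·3·8 + 9·1·7 + 1·10·6 + 10·4·3 + 3·7·0 = 483 ≡ 10.
  α_i^2 mod 11 = [9, 1, 1, 5, 5].
  S_2 = Σ v_i α_i^2 r_i = 10·9·8 + 9·1·7 + 1·1·6 + 10·5·3 + 3·5·0 = 939 ≡ 4.
  S = (3, 10, 4) ≠ 0, so r is not a codeword (an error is present).
Step 3: locate the error. For a single error e at position i, S_ℓ = v_i·e·α_i^ℓ, so α_err = S_1/S_0.
  S_0^{−1} = 3^{−1} = 4 (mod 11), so α_err = 10·4 = 40 ≡ 7 = α_5. Error position i = 5.
  Consistency check: S_2/S_1 = 4·10 = 40 ≡ 7 = α_err ✓ (single-error assumption holds).
Step 4: error magnitude e = S_0/v_5 = S_0·∏_{j≠5}(α_5 − α_j) = 3·4 = 12 ≡ 1 (mod 11).
Step 5: correct position 5: c_5 = r_5 − e = 0 − 1 ≡ 10 (mod 11). Hence c = [8, 7, 6, 3, 10].
  Check: interpolating c through the α_i gives m(x) = 1 + 6·x (degree < 2) with m(α_i) = c_i for every i, so c is indeed a codeword.


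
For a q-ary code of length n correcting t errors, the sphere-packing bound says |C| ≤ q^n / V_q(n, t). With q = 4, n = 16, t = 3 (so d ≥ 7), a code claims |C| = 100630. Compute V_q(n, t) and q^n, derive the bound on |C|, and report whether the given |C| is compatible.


V_q(n, t) = 16249, q^n = 4294967296, Hamming bound = 264321, |C| = 100630 ≤ bound (satisfied).

Step 1: Compute V_q(n, t) = Σ_{j=0}^3 C(n, j) (q−1)^j.
  j = 0: C(16,0)·(3)^0 = 1·1 = 1.
  j = 1: C(16,1)·(3)^1 = 16·3 = 48.
  j = 2: C(16,2)·(3)^2 = 120·9 = 1080.
  j = 3: C(16,3)·(3)^3 = 560·27 = 15120.
  V_q(n, t) = 1 + 48 + 1080 + 15120 = 16249.
Step 2: q^n = 4^16 = 4294967296.
Step 3: Hamming bound ⌊q^n / V_q(n,t)⌋ = ⌊4294967296/16249⌋ = 264321.
Step 4: Compare |C| = 100630 to 264321: satisfied.
The claimed |C| lies below the Hamming bound.


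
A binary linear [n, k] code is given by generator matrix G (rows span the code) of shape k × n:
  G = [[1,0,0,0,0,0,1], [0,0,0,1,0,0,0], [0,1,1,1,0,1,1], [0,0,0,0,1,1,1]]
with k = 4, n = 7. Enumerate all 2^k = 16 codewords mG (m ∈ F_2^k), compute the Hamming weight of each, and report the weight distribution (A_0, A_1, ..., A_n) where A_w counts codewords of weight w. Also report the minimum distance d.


Weight distribution: A_0 = 1, A_1 = 1, A_2 = 1, A_3 = 4, A_4 = 5, A_5 = 3, A_6 = 1. Minimum distance d = 1.

Enumerate all 2^4 = 16 messages m ∈ F_2^4.
For each, compute codeword c = mG in F_2^7, then tally its weight.
  m = 0000 → c = 0000000, weight = 0.
  m = 1000 → c = 1000001, weight = 2.
  m = 0100 → c = 0001000, weight = 1.
  m = 1100 → c = 1001001, weight = 3.
  m = 0010 → c = 0111011, weight = 5.
  m = 1010 → c = 1111010, weight = 5.
  m = 0110 → c = 0110011, weight = 4.
  m = 1110 → c = 1110010, weight = 4.
  m = 0001 → c = 0000111, weight = 3.
  m = 1001 → c = 1000110, weight = 3.
  m = 0101 → c = 0001111, weight = 4.
  m = 1101 → c = 1001110, weight = 4.
  m = 0011 → c = 0111100, weight = 4.
  m = 1011 → c = 1111101, weight = 6.
  m = 0111 → c = 0110100, weight = 3.
  m = 1111 → c = 1110101, weight = 5.
Tally weights:
  weight 0: 1 codewords.
  weight 1: 1 codewords.
  weight 2: 1 codewords.
  weight 3: 4 codewords.
  weight 4: 5 codewords.
  weight 5: 3 codewords.
  weight 6: 1 codewords.
Minimum distance d = smallest w > 0 with A_w > 0 = 1.
Sanity: Σ A_w = 16 = 2^4 = 16 ✓.


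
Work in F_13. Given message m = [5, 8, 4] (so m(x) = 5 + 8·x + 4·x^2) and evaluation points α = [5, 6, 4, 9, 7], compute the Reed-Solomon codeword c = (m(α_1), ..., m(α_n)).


c = [2, 2, 10, 11, 10]

Message polynomial: m(x) = 5 + 8·x + 4·x^2 (mod 13).
For each evaluation point α_i, compute m(α_i) mod 13:
  α_1 = 5: Horner steps 4 → 2 → 2, so m(5) = 2.
  α_2 = 6: Horner steps 4 → 6 → 2, so m(6) = 2.
  α_3 = 4: Horner steps 4 → 11 → 10, so m(4) = 10.
  α_4 = 9: Horner steps 4 → 5 → 11, so m(9) = 11.
  α_5 = 7: Horner steps 4 → 10 → 10, so m(7) = 10.
Codeword c = [2, 2, 10, 11, 10] ∈ F_13^5.


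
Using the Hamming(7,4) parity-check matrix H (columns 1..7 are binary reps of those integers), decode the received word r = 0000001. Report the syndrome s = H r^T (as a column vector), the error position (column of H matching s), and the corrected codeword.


s = (1, 1, 1)^T, error position = 7, corrected codeword c = 0000000

Compute s = H r^T mod 2 one row at a time:
  s_1 = 0 + 0 + 0 + 1 = 1 ≡ 1 (mod 2).
  s_2 = 0 + 0 + 0 + 1 = 1 ≡ 1 (mod 2).
  s_3 = 0 + 0 + 0 + 1 = 1 ≡ 1 (mod 2).
s = (1, 1, 1)^T — this equals column 7 of H (binary 111), so error is at position 7.
Correct: flip bit 7 of r = 0000001 to get c = 0000000.


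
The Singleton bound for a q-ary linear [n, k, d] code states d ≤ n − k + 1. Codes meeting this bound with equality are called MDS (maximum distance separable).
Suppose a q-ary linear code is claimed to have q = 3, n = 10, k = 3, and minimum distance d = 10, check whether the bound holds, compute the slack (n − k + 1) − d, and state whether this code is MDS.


Singleton RHS = n − k + 1 = 8, slack = -2, bound violated (no such code; not MDS).

Singleton bound: d ≤ n − k + 1.
Here n = 10, k = 3, so n − k + 1 = 8.
Given d = 10, check d ≤ 8: NO.
Slack = (n − k + 1) − d = -2.
The slack is negative: d = 10 exceeds n − k + 1 = 8 by 2, so the Singleton bound is violated and no linear [10, 3, 10]_3 code can exist. In particular it is not MDS (MDS requires d = n − k + 1 exactly).
Description: the claimed parameters are [10, 3, 10]_3; such a code would be impossible (violates the Singleton bound).


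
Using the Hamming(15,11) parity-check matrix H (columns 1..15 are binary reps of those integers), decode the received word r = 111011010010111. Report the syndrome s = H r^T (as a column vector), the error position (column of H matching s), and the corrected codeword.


s = (1, 1, 0, 0)^T, error position = 12, corrected codeword c = 111011010011111

Compute s = H r^T mod 2 one row at a time:
  s_1 = 1 + 0 + 0 + 1 + 0 + 1 + 1 + 1 = 5 ≡ 1 (mod 2).
  s_2 = 0 + 1 + 1 + 0 + 0 + 1 + 1 + 1 = 5 ≡ 1 (mod 2).
  s_3 = 1 + 1 + 1 + 0 + 0 + 1 + 1 + 1 = 6 ≡ 0 (mod 2).
  s_4 = 1 + 1 + 1 + 0 + 0 + 1 + 1 + 1 = 6 ≡ 0 (mod 2).
s = (1, 1, 0, 0)^T — this equals column 12 of H (binary 1100), so error is at position 12.
Correct: flip bit 12 of r = 111011010010111 to get c = 111011010011111.


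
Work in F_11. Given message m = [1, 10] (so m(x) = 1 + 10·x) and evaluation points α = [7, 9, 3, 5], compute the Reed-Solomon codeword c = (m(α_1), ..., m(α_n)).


c = [5, 3, 9, 7]

Message polynomial: m(x) = 1 + 10·x (mod 11).
For each evaluation point α_i, compute m(α_i) mod 11:
  α_1 = 7: Horner steps 10 → 5, so m(7) = 5.
  α_2 = 9: Horner steps 10 → 3, so m(9) = 3.
  α_3 = 3: Horner steps 10 → 9, so m(3) = 9.
  α_4 = 5: Horner steps 10 → 7, so m(5) = 7.
Codeword c = [5, 3, 9, 7] ∈ F_11^4.


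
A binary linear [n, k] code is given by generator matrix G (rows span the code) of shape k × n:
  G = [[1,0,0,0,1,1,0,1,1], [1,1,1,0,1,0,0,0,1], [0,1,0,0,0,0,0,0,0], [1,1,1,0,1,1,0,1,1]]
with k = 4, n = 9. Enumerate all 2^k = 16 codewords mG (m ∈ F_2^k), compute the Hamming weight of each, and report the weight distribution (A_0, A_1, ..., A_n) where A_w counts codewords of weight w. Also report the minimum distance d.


Weight distribution: A_0 = 1, A_1 = 2, A_2 = 2, A_3 = 3, A_4 = 3, A_5 = 2, A_6 = 2, A_7 = 1. Minimum distance d = 1.

Enumerate all 2^4 = 16 messages m ∈ F_2^4.
For each, compute codeword c = mG in F_2^9, then tally its weight.
  m = 0000 → c = 000000000, weight = 0.
  m = 1000 → c = 100011011, weight = 5.
  m = 0100 → c = 111010001, weight = 5.
  m = 1100 → c = 011001010, weight = 4.
  m = 0010 → c = 010000000, weight = 1.
  m = 1010 → c = 110011011, weight = 6.
  m = 0110 → c = 101010001, weight = 4.
  m = 1110 → c = 001001010, weight = 3.
  m = 0001 → c = 111011011, weight = 7.
  m = 1001 → c = 011000000, weight = 2.
  m = 0101 → c = 000001010, weight = 2.
  m = 1101 → c = 100010001, weight = 3.
  m = 0011 → c = 101011011, weight = 6.
  m = 1011 → c = 001000000, weight = 1.
  m = 0111 → c = 010001010, weight = 3.
  m = 1111 → c = 110010001, weight = 4.
Tally weights:
  weight 0: 1 codewords.
  weight 1: 2 codewords.
  weight 2: 2 codewords.
  weight 3: 3 codewords.
  weight 4: 3 codewords.
  weight 5: 2 codewords.
  weight 6: 2 codewords.
  weight 7: 1 codewords.
Minimum distance d = smallest w > 0 with A_w > 0 = 1.
Sanity: Σ A_w = 16 = 2^4 = 16 ✓.


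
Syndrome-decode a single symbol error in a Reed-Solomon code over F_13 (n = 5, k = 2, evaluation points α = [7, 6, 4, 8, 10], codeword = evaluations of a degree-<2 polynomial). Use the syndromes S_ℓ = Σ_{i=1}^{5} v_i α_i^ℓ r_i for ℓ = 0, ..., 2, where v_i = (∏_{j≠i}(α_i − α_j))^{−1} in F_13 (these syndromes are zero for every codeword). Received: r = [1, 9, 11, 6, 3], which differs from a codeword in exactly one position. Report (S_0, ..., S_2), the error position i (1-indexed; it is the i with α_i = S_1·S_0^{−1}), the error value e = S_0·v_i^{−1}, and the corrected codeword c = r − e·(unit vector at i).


S = (12, 9, 10), error at position 3, error magnitude e = 12, c = [1, 9, 12, 6, 3].

Step 1: column multipliers v_i = (∏_{j≠i}(α_i − α_j))^{−1} mod 13.
  i = 1 (α = 7): (7−6)(7−4)(7−8)(7−10) = 1·3·(−1)·(−3) = 9 ≡ 9, so v_1 = 9^{−1} = 3 (mod 13).
  i = 2 (α = 6): (6−7)(6−4)(6−8)(6−10) = (−1)·2·(−2)·(−4) = −16 ≡ 10, so v_2 = 10^{−1} = 4 (mod 13).
  i = 3 (α = 4): (4−7)(4−6)(4−8)(4−10) = (−3)·(−2)·(−4)·(−6) = 144 ≡ 1, so v_3 = 1^{−1} = 1 (mod 13).
  i = 4 (α = 8): (8−7)(8−6)(8−4)(8−10) = 1·2·4·(−2) = −16 ≡ 10, so v_4 = 10^{−1} = 4 (mod 13).
  i = 5 (α = 10): (10−7)(10−6)(10−4)(10−8) = 3·4·6·2 = 144 ≡ 1, so v_5 = 1^{−1} = 1 (mod 13).
  v = [3, 4, 1, 4, 1].
Step 2: syndromes of r = [1, 9, 11, 6, 3] (all sums mod 13).
  S_0 = Σ v_i r_i = 3·1 + 4·9 + 1·11 + 4·6 + 1·3 = 77 ≡ 12.
  S_1 = Σ v_i α_i r_i = 3·7·1 + 4·6·9 + 1·4·11 + 4·8·6 + 1·10·3 = 503 ≡ 9.
  α_i^2 mod 13 = [10, 10, 3, 12, 9].
  S_2 = Σ v_i α_i^2 r_i = 3·10·1 + 4·10·9 + 1·3·11 + 4·12·6 + 1·9·3 = 738 ≡ 10.
  S = (12, 9, 10) ≠ 0, so r is not a codeword (an error is present).
Step 3: locate the error. For a single error e at position i, S_ℓ = v_i·e·α_i^ℓ, so α_err = S_1/S_0.
  S_0^{−1} = 12^{−1} = 12 (mod 13), so α_err = 9·12 = 108 ≡ 4 = α_3. Error position i = 3.
  Consistency check: S_2/S_1 = 10·3 = 30 ≡ 4 = α_err ✓ (single-error assumption holds).
Step 4: error magnitude e = S_0/v_3 = S_0·∏_{j≠3}(α_3 − α_j) = 12·1 = 12 ≡ 12 (mod 13).
Step 5: correct position 3: c_3 = r_3 − e = 11 − 12 ≡ 12 (mod 13). Hence c = [1, 9, 12, 6, 3].
  Check: interpolating c through the α_i gives m(x) = 5 + 5·x (degree < 2) with m(α_i) = c_i for every i, so c is indeed a codeword.


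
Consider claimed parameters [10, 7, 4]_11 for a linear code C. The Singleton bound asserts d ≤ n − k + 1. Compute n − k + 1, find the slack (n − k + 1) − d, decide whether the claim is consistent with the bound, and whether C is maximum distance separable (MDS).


Singleton RHS = n − k + 1 = 4, slack = 0, bound satisfied, MDS.

Singleton bound: d ≤ n − k + 1.
Here n = 10, k = 7, so n − k + 1 = 4.
Given d = 4, check d ≤ 4: YES.
Slack = (n − k + 1) − d = 0.
The code is MDS (slack = 0).
Description: the claimed parameters are [10, 7, 4]_11; such a code would be MDS (meets Singleton bound).


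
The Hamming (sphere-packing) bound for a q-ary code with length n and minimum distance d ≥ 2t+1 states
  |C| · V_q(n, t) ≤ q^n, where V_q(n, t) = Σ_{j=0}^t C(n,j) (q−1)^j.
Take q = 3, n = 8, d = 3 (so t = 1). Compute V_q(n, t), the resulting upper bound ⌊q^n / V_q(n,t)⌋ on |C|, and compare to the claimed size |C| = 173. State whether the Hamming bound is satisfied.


V_q(n, t) = 17, q^n = 6561, Hamming bound = 385, |C| = 173 ≤ bound (satisfied).

Step 1: Compute V_q(n, t) = Σ_{j=0}^1 C(n, j) (q−1)^j.
  j = 0: C(8,0)·(2)^0 = 1·1 = 1.
  j = 1: C(8,1)·(2)^1 = 8·2 = 16.
  V_q(n, t) = 1 + 16 = 17.
Step 2: q^n = 3^8 = 6561.
Step 3: Hamming bound ⌊q^n / V_q(n,t)⌋ = ⌊6561/17⌋ = 385.
Step 4: Compare |C| = 173 to 385: satisfied.
The claimed |C| lies below the Hamming bound.


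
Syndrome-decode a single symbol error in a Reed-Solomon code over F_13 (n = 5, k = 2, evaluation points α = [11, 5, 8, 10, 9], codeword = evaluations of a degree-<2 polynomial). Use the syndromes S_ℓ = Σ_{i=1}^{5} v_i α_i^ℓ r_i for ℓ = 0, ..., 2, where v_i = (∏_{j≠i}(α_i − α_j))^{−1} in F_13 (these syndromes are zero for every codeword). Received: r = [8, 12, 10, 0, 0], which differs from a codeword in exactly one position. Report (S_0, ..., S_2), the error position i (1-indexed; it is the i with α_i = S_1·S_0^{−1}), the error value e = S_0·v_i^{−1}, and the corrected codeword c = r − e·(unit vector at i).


S = (1, 9, 3), error at position 5, error magnitude e = 8, c = [8, 12, 10, 0, 5].

Step 1: column multipliers v_i = (∏_{j≠i}(α_i − α_j))^{−1} mod 13.
  i = 1 (α = 11): (11−5)(11−8)(11−10)(11−9) = 6·3·1·2 = 36 ≡ 10, so v_1 = 10^{−1} = 4 (mod 13).
  i = 2 (α = 5): (5−11)(5−8)(5−10)(5−9) = (−6)·(−3)·(−5)·(−4) = 360 ≡ 9, so v_2 = 9^{−1} = 3 (mod 13).
  i = 3 (α = 8): (8−11)(8−5)(8−10)(8−9) = (−3)·3·(−2)·(−1) = −18 ≡ 8, so v_3 = 8^{−1} = 5 (mod 13).
  i = 4 (α = 10): (10−11)(10−5)(10−8)(10−9) = (−1)·5·2·1 = −10 ≡ 3, so v_4 = 3^{−1} = 9 (mod 13).
  i = 5 (α = 9): (9−11)(9−5)(9−8)(9−10) = (−2)·4·1·(−1) = 8 ≡ 8, so v_5 = 8^{−1} = 5 (mod 13).
  v = [4, 3, 5, 9, 5].
Step 2: syndromes of r = [8, 12, 10, 0, 0] (all sums mod 13).
  S_0 = Σ v_i r_i = 4·8 + 3·12 + 5·10 + 9·0 + 5·0 = 118 ≡ 1.
  S_1 = Σ v_i α_i r_i = 4·11·8 + 3·5·12 + 5·8·10 + 9·10·0 + 5·9·0 = 932 ≡ 9.
  α_i^2 mod 13 = [4, 12, 12, 9, 3].
  S_2 = Σ v_i α_i^2 r_i = 4·4·8 + 3·12·12 + 5·12·10 + 9·9·0 + 5·3·0 = 1160 ≡ 3.
  S = (1, 9, 3) ≠ 0, so r is not a codeword (an error is present).
Step 3: locate the error. For a single error e at position i, S_ℓ = v_i·e·α_i^ℓ, so α_err = S_1/S_0.
  S_0^{−1} = 1^{−1} = 1 (mod 13), so α_err = 9·1 = 9 ≡ 9 = α_5. Error position i = 5.
  Consistency check: S_2/S_1 = 3·3 = 9 ≡ 9 = α_err ✓ (single-error assumption holds).
Step 4: error magnitude e = S_0/v_5 = S_0·∏_{j≠5}(α_5 − α_j) = 1·8 = 8 ≡ 8 (mod 13).
Step 5: correct position 5: c_5 = r_5 − e = 0 − 8 ≡ 5 (mod 13). Hence c = [8, 12, 10, 0, 5].
  Check: interpolating c through the α_i gives m(x) = 11 + 8·x (degree < 2) with m(α_i) = c_i for every i, so c is indeed a codeword.


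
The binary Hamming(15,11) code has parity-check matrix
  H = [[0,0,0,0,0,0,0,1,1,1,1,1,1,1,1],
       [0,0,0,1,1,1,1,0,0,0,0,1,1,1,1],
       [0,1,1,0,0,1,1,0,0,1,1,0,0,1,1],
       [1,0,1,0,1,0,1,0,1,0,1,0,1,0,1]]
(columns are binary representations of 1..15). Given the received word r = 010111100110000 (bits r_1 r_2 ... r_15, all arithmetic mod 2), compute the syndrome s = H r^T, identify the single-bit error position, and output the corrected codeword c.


s = (0, 0, 1, 1)^T, error position = 3, corrected codeword c = 011111100110000

Compute s = H r^T mod 2 one row at a time:
  s_1 = 0 + 0 + 1 + 1 + 0 + 0 + 0 + 0 = 2 ≡ 0 (mod 2).
  s_2 = 1 + 1 + 1 + 1 + 0 + 0 + 0 + 0 = 4 ≡ 0 (mod 2).
  s_3 = 1 + 0 + 1 + 1 + 1 + 1 + 0 + 0 = 5 ≡ 1 (mod 2).
  s_4 = 0 + 0 + 1 + 1 + 0 + 1 + 0 + 0 = 3 ≡ 1 (mod 2).
s = (0, 0, 1, 1)^T — this equals column 3 of H (binary 0011), so error is at position 3.
Correct: flip bit 3 of r = 010111100110000 to get c = 011111100110000.


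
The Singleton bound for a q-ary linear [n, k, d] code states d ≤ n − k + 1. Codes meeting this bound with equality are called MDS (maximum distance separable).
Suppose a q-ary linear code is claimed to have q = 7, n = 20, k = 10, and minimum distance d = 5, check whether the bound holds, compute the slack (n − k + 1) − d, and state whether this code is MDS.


Singleton RHS = n − k + 1 = 11, slack = 6, bound satisfied, not MDS.

Singleton bound: d ≤ n − k + 1.
Here n = 20, k = 10, so n − k + 1 = 11.
Given d = 5, check d ≤ 11: YES.
Slack = (n − k + 1) − d = 6.
The code is NOT MDS (slack = 6 > 0).
Description: the claimed parameters are [20, 10, 5]_7; such a code would be non-MDS.


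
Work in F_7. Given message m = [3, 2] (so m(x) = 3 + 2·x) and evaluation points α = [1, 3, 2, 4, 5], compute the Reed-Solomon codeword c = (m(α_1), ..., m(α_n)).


c = [5, 2, 0, 4, 6]

Message polynomial: m(x) = 3 + 2·x (mod 7).
For each evaluation point α_i, compute m(α_i) mod 7:
  α_1 = 1: Horner steps 2 → 5, so m(1) = 5.
  α_2 = 3: Horner steps 2 → 2, so m(3) = 2.
  α_3 = 2: Horner steps 2 → 0, so m(2) = 0.
  α_4 = 4: Horner steps 2 → 4, so m(4) = 4.
  α_5 = 5: Horner steps 2 → 6, so m(5) = 6.
Codeword c = [5, 2, 0, 4, 6] ∈ F_7^5.
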